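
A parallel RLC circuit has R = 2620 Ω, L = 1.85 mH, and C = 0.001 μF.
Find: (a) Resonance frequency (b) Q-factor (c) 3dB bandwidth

Step 1 — Resonance: ω₀ = 1/√(LC) = 1/√(0.00185·1e-09) = 7.352e+05 rad/s.
Step 2 — f₀ = ω₀/(2π) = 1.17e+05 Hz.
Step 3 — Parallel Q: Q = R/(ω₀L) = 2620/(7.352e+05·0.00185) = 1.926.
Step 4 — Bandwidth: Δω = ω₀/Q = 3.817e+05 rad/s; BW = Δω/(2π) = 6.075e+04 Hz.

(a) f₀ = 1.17e+05 Hz  (b) Q = 1.926  (c) BW = 6.075e+04 Hz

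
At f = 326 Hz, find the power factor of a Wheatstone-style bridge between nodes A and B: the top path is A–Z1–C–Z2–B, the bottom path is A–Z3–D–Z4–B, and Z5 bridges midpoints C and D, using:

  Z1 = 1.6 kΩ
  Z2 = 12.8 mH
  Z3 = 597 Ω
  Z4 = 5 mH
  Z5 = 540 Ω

Step 1 — Angular frequency: ω = 2π·f = 2π·326 = 2048 rad/s.
Step 2 — Component impedances:
  Z1: Z = R = 1600 Ω
  Z2: Z = jωL = j·2048·0.0128 = 0 + j26.22 Ω
  Z3: Z = R = 597 Ω
  Z4: Z = jωL = j·2048·0.005 = 0 + j10.24 Ω
  Z5: Z = R = 540 Ω
Step 3 — Bridge requires nodal analysis (the Z5 bridge couples midpoints C and D, so the two paths cannot be reduced to a simple series/parallel combination). Setting node B to ground and injecting 1 A at node A, the 3-node admittance system at A, C, D solves to V_A = Z_AB = 434.8 + j7.368 Ω = 434.8∠1.0° Ω.
Step 4 — Power factor: PF = cos(φ) = Re(Z)/|Z| = 434.775/434.837 = 0.9999.
Step 5 — Type: Im(Z) = 7.368 ⇒ lagging (phase φ = 1.0°).

PF = 0.9999 (lagging, φ = 1.0°)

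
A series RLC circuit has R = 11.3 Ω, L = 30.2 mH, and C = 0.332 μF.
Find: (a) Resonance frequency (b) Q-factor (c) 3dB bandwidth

Step 1 — Resonance condition Im(Z)=0 gives ω₀ = 1/√(LC).
Step 2 — ω₀ = 1/√(0.0302·3.32e-07) = 9987 rad/s.
Step 3 — f₀ = ω₀/(2π) = 1589 Hz.
Step 4 — Series Q: Q = ω₀L/R = 9987·0.0302/11.3 = 26.69.
Step 5 — 3dB bandwidth: Δω = ω₀/Q = 374.2 rad/s; BW = Δω/(2π) = 59.55 Hz.

(a) f₀ = 1589 Hz  (b) Q = 26.69  (c) BW = 59.55 Hz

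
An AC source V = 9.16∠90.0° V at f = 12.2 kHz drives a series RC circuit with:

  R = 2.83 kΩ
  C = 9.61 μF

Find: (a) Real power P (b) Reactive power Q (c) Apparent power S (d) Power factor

Step 1 — Angular frequency: ω = 2π·f = 2π·1.22e+04 = 7.665e+04 rad/s.
Step 2 — Component impedances:
  R: Z = R = 2830 Ω
  C: Z = 1/(jωC) = -j/(ω·C) = 0 - j1.357 Ω
Step 3 — Series combination: Z_total = R + C = 2830 - j1.357 Ω = 2830∠-0.0° Ω.
Step 4 — Source phasor: V = 9.16∠90.0° V = 0 + j9.16 V.
Step 5 — Current: I = V / Z = -1.553e-06 + j0.003237 A = 0.003237∠90.0° A.
Step 6 — Complex power: S = V·I* = 0.02965 - j1.422e-05 VA.
Step 7 — Real power: P = Re(S) = 0.02965 W.
Step 8 — Reactive power: Q = Im(S) = -1.422e-05 VAR.
Step 9 — Apparent power: |S| = 0.02965 VA.
Step 10 — Power factor: PF = P/|S| = 1 (leading).

(a) P = 0.02965 W  (b) Q = -1.422e-05 VAR  (c) S = 0.02965 VA  (d) PF = 1 (leading)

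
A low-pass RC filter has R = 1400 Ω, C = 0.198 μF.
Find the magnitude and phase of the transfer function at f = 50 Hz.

Step 1 — Angular frequency: ω = 2π·50 = 314.2 rad/s.
Step 2 — Transfer function: H(jω) = 1/(1 + jωRC).
Step 3 — Denominator: 1 + jωRC = 1 + j·314.2·1400·1.98e-07 = 1 + j0.08708.
Step 4 — H = 0.9925 - j0.08643.
Step 5 — Magnitude: |H| = 0.9962 (-0.0 dB); phase: φ = -5.0°.

|H| = 0.9962 (-0.0 dB), φ = -5.0°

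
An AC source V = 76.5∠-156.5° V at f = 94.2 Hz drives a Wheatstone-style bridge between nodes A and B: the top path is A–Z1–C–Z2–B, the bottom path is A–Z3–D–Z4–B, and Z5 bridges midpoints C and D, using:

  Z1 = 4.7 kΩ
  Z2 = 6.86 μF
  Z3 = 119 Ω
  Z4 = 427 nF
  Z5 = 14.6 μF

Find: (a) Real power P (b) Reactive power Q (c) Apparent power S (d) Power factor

Step 1 — Angular frequency: ω = 2π·f = 2π·94.2 = 591.9 rad/s.
Step 2 — Component impedances:
  Z1: Z = R = 4700 Ω
  Z2: Z = 1/(jωC) = -j/(ω·C) = 0 - j246.3 Ω
  Z3: Z = R = 119 Ω
  Z4: Z = 1/(jωC) = -j/(ω·C) = 0 - j3957 Ω
  Z5: Z = 1/(jωC) = -j/(ω·C) = 0 - j115.7 Ω
Step 3 — Bridge requires nodal analysis (the Z5 bridge couples midpoints C and D, so the two paths cannot be reduced to a simple series/parallel combination). Setting node B to ground and injecting 1 A at node A, the 3-node admittance system at A, C, D solves to V_A = Z_AB = 118.3 - j326.4 Ω = 347.2∠-70.1° Ω.
Step 4 — Source phasor: V = 76.5∠-156.5° V = -70.16 - j30.5 V.
Step 5 — Current: I = V / Z = 0.01378 - j0.2199 A = 0.2203∠-86.4° A.
Step 6 — Complex power: S = V·I* = 5.741 - j15.85 VA.
Step 7 — Real power: P = Re(S) = 5.741 W.
Step 8 — Reactive power: Q = Im(S) = -15.85 VAR.
Step 9 — Apparent power: |S| = 16.85 VA.
Step 10 — Power factor: PF = P/|S| = 0.3406 (leading).

(a) P = 5.741 W  (b) Q = -15.85 VAR  (c) S = 16.85 VA  (d) PF = 0.3406 (leading)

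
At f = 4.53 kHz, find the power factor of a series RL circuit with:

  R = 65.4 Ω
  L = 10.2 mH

Step 1 — Angular frequency: ω = 2π·f = 2π·4530 = 2.846e+04 rad/s.
Step 2 — Component impedances:
  R: Z = R = 65.4 Ω
  L: Z = jωL = j·2.846e+04·0.0102 = 0 + j290.3 Ω
Step 3 — Series combination: Z_total = R + L = 65.4 + j290.3 Ω = 297.6∠77.3° Ω.
Step 4 — Power factor: PF = cos(φ) = Re(Z)/|Z| = 65.4/297.6 = 0.2198.
Step 5 — Type: Im(Z) = 290.3 ⇒ lagging (phase φ = 77.3°).

PF = 0.2198 (lagging, φ = 77.3°)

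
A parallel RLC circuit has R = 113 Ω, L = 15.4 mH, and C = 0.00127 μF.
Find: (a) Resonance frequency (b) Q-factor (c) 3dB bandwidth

Step 1 — Resonance: ω₀ = 1/√(LC) = 1/√(0.0154·1.27e-09) = 2.261e+05 rad/s.
Step 2 — f₀ = ω₀/(2π) = 3.599e+04 Hz.
Step 3 — Parallel Q: Q = R/(ω₀L) = 113/(2.261e+05·0.0154) = 0.03245.
Step 4 — Bandwidth: Δω = ω₀/Q = 6.968e+06 rad/s; BW = Δω/(2π) = 1.109e+06 Hz.

(a) f₀ = 3.599e+04 Hz  (b) Q = 0.03245  (c) BW = 1.109e+06 Hz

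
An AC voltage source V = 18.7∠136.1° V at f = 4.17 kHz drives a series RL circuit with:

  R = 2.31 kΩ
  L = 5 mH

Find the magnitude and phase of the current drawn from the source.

Step 1 — Angular frequency: ω = 2π·f = 2π·4170 = 2.62e+04 rad/s.
Step 2 — Component impedances:
  R: Z = R = 2310 Ω
  L: Z = jωL = j·2.62e+04·0.005 = 0 + j131 Ω
Step 3 — Series combination: Z_total = R + L = 2310 + j131 Ω = 2314∠3.2° Ω.
Step 4 — Source phasor: V = 18.7∠136.1° V = -13.47 + j12.97 V.
Step 5 — Ohm's law: I = V / Z_total = (-13.47 + j12.97) / (2310 + j131) = -0.005497 + j0.005925 A.
Step 6 — Convert to polar: |I| = 0.008082 A, ∠I = 132.9°.

I = 0.008082∠132.9° A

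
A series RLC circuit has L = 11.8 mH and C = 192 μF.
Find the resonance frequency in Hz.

Step 1 — Resonance condition Im(Z)=0 gives ω₀ = 1/√(LC).
Step 2 — ω₀ = 1/√(0.0118·0.000192) = 664.4 rad/s.
Step 3 — f₀ = ω₀/(2π) = 105.7 Hz.

f₀ = 105.7 Hz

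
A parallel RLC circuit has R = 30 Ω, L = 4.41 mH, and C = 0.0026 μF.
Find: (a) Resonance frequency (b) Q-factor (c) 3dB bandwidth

Step 1 — Resonance: ω₀ = 1/√(LC) = 1/√(0.00441·2.6e-09) = 2.953e+05 rad/s.
Step 2 — f₀ = ω₀/(2π) = 4.7e+04 Hz.
Step 3 — Parallel Q: Q = R/(ω₀L) = 30/(2.953e+05·0.00441) = 0.02304.
Step 4 — Bandwidth: Δω = ω₀/Q = 1.282e+07 rad/s; BW = Δω/(2π) = 2.04e+06 Hz.

(a) f₀ = 4.7e+04 Hz  (b) Q = 0.02304  (c) BW = 2.04e+06 Hz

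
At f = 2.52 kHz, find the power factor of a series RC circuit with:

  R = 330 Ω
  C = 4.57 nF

Step 1 — Angular frequency: ω = 2π·f = 2π·2520 = 1.583e+04 rad/s.
Step 2 — Component impedances:
  R: Z = R = 330 Ω
  C: Z = 1/(jωC) = -j/(ω·C) = 0 - j1.382e+04 Ω
Step 3 — Series combination: Z_total = R + C = 330 - j1.382e+04 Ω = 1.382e+04∠-88.6° Ω.
Step 4 — Power factor: PF = cos(φ) = Re(Z)/|Z| = 330/13824 = 0.02387.
Step 5 — Type: Im(Z) = -1.382e+04 ⇒ leading (phase φ = -88.6°).

PF = 0.02387 (leading, φ = -88.6°)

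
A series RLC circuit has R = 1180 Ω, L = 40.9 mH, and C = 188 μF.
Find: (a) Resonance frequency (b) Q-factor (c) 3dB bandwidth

Step 1 — Resonance condition Im(Z)=0 gives ω₀ = 1/√(LC).
Step 2 — ω₀ = 1/√(0.0409·0.000188) = 360.6 rad/s.
Step 3 — f₀ = ω₀/(2π) = 57.4 Hz.
Step 4 — Series Q: Q = ω₀L/R = 360.6·0.0409/1180 = 0.0125.
Step 5 — 3dB bandwidth: Δω = ω₀/Q = 2.885e+04 rad/s; BW = Δω/(2π) = 4592 Hz.

(a) f₀ = 57.4 Hz  (b) Q = 0.0125  (c) BW = 4592 Hz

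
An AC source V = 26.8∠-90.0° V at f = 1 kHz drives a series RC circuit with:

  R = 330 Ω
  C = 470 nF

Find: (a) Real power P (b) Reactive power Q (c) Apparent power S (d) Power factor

Step 1 — Angular frequency: ω = 2π·f = 2π·1000 = 6283 rad/s.
Step 2 — Component impedances:
  R: Z = R = 330 Ω
  C: Z = 1/(jωC) = -j/(ω·C) = 0 - j338.6 Ω
Step 3 — Series combination: Z_total = R + C = 330 - j338.6 Ω = 472.8∠-45.7° Ω.
Step 4 — Source phasor: V = 26.8∠-90.0° V = 0 - j26.8 V.
Step 5 — Current: I = V / Z = 0.04059 - j0.03956 A = 0.05668∠-44.3° A.
Step 6 — Complex power: S = V·I* = 1.06 - j1.088 VA.
Step 7 — Real power: P = Re(S) = 1.06 W.
Step 8 — Reactive power: Q = Im(S) = -1.088 VAR.
Step 9 — Apparent power: |S| = 1.519 VA.
Step 10 — Power factor: PF = P/|S| = 0.6979 (leading).

(a) P = 1.06 W  (b) Q = -1.088 VAR  (c) S = 1.519 VA  (d) PF = 0.6979 (leading)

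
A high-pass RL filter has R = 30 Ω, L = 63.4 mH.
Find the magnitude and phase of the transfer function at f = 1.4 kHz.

Step 1 — Angular frequency: ω = 2π·1400 = 8796 rad/s.
Step 2 — Transfer function: H(jω) = jωL/(R + jωL).
Step 3 — Numerator jωL = j·557.7; denominator R + jωL = 30 + j557.7.
Step 4 — H = 0.9971 + j0.05364.
Step 5 — Magnitude: |H| = 0.9986 (-0.0 dB); phase: φ = 3.1°.

|H| = 0.9986 (-0.0 dB), φ = 3.1°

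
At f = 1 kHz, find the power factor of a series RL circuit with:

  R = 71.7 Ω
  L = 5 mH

Step 1 — Angular frequency: ω = 2π·f = 2π·1000 = 6283 rad/s.
Step 2 — Component impedances:
  R: Z = R = 71.7 Ω
  L: Z = jωL = j·6283·0.005 = 0 + j31.42 Ω
Step 3 — Series combination: Z_total = R + L = 71.7 + j31.42 Ω = 78.28∠23.7° Ω.
Step 4 — Power factor: PF = cos(φ) = Re(Z)/|Z| = 71.7/78.28 = 0.9159.
Step 5 — Type: Im(Z) = 31.42 ⇒ lagging (phase φ = 23.7°).

PF = 0.9159 (lagging, φ = 23.7°)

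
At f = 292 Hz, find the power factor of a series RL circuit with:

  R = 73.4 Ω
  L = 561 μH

Step 1 — Angular frequency: ω = 2π·f = 2π·292 = 1835 rad/s.
Step 2 — Component impedances:
  R: Z = R = 73.4 Ω
  L: Z = jωL = j·1835·0.000561 = 0 + j1.029 Ω
Step 3 — Series combination: Z_total = R + L = 73.4 + j1.029 Ω = 73.41∠0.8° Ω.
Step 4 — Power factor: PF = cos(φ) = Re(Z)/|Z| = 73.4/73.41 = 0.9999.
Step 5 — Type: Im(Z) = 1.029 ⇒ lagging (phase φ = 0.8°).

PF = 0.9999 (lagging, φ = 0.8°)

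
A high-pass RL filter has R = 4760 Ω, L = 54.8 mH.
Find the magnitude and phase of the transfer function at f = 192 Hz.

Step 1 — Angular frequency: ω = 2π·192 = 1206 rad/s.
Step 2 — Transfer function: H(jω) = jωL/(R + jωL).
Step 3 — Numerator jωL = j·66.11; denominator R + jωL = 4760 + j66.11.
Step 4 — H = 0.0001929 + j0.01389.
Step 5 — Magnitude: |H| = 0.01389 (-37.1 dB); phase: φ = 89.2°.

|H| = 0.01389 (-37.1 dB), φ = 89.2°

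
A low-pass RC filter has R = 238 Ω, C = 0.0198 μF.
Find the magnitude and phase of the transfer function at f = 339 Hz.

Step 1 — Angular frequency: ω = 2π·339 = 2130 rad/s.
Step 2 — Transfer function: H(jω) = 1/(1 + jωRC).
Step 3 — Denominator: 1 + jωRC = 1 + j·2130·238·1.98e-08 = 1 + j0.01004.
Step 4 — H = 0.9999 - j0.01004.
Step 5 — Magnitude: |H| = 0.9999 (-0.0 dB); phase: φ = -0.6°.

|H| = 0.9999 (-0.0 dB), φ = -0.6°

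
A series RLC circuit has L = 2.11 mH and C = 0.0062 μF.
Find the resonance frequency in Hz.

Step 1 — Resonance condition Im(Z)=0 gives ω₀ = 1/√(LC).
Step 2 — ω₀ = 1/√(0.00211·6.2e-09) = 2.765e+05 rad/s.
Step 3 — f₀ = ω₀/(2π) = 4.4e+04 Hz.

f₀ = 4.4e+04 Hz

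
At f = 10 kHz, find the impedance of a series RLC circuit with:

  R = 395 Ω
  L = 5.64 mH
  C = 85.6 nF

Step 1 — Angular frequency: ω = 2π·f = 2π·1e+04 = 6.283e+04 rad/s.
Step 2 — Component impedances:
  R: Z = R = 395 Ω
  L: Z = jωL = j·6.283e+04·0.00564 = 0 + j354.4 Ω
  C: Z = 1/(jωC) = -j/(ω·C) = 0 - j185.9 Ω
Step 3 — Series combination: Z_total = R + L + C = 395 + j168.4 Ω = 429.4∠23.1° Ω.

Z = 395 + j168.4 Ω = 429.4∠23.1° Ω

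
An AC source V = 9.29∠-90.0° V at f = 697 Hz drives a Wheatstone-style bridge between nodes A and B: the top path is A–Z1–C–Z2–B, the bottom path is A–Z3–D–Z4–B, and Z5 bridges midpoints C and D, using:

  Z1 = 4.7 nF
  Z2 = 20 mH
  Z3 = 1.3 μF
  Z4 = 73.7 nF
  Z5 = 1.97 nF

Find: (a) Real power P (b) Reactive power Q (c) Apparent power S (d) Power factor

Step 1 — Angular frequency: ω = 2π·f = 2π·697 = 4379 rad/s.
Step 2 — Component impedances:
  Z1: Z = 1/(jωC) = -j/(ω·C) = 0 - j4.858e+04 Ω
  Z2: Z = jωL = j·4379·0.02 = 0 + j87.59 Ω
  Z3: Z = 1/(jωC) = -j/(ω·C) = 0 - j175.6 Ω
  Z4: Z = 1/(jωC) = -j/(ω·C) = 0 - j3098 Ω
  Z5: Z = 1/(jωC) = -j/(ω·C) = 0 - j1.159e+05 Ω
Step 3 — Bridge requires nodal analysis (the Z5 bridge couples midpoints C and D, so the two paths cannot be reduced to a simple series/parallel combination). Setting node B to ground and injecting 1 A at node A, the 3-node admittance system at A, C, D solves to V_A = Z_AB = 0 - j2996 Ω = 2996∠-90.0° Ω.
Step 4 — Source phasor: V = 9.29∠-90.0° V = 0 - j9.29 V.
Step 5 — Current: I = V / Z = 0.003101 A = 0.003101∠0.0° A.
Step 6 — Complex power: S = V·I* = 0 - j0.02881 VA.
Step 7 — Real power: P = Re(S) = 0 W.
Step 8 — Reactive power: Q = Im(S) = -0.02881 VAR.
Step 9 — Apparent power: |S| = 0.02881 VA.
Step 10 — Power factor: PF = P/|S| = 0 (leading).

(a) P = 0 W  (b) Q = -0.02881 VAR  (c) S = 0.02881 VA  (d) PF = 0 (leading)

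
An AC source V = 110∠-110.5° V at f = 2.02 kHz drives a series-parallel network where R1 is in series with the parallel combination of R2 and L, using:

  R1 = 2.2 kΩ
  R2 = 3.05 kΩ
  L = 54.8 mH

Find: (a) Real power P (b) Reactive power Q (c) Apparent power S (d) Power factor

Step 1 — Angular frequency: ω = 2π·f = 2π·2020 = 1.269e+04 rad/s.
Step 2 — Component impedances:
  R1: Z = R = 2200 Ω
  R2: Z = R = 3050 Ω
  L: Z = jωL = j·1.269e+04·0.0548 = 0 + j695.5 Ω
Step 3 — Parallel branch: R2 || L = 1/(1/R2 + 1/L) = 150.8 + j661.1 Ω.
Step 4 — Series with R1: Z_total = R1 + (R2 || L) = 2351 + j661.1 Ω = 2442∠15.7° Ω.
Step 5 — Source phasor: V = 110∠-110.5° V = -38.52 - j103 V.
Step 6 — Current: I = V / Z = -0.02661 - j0.03635 A = 0.04505∠-126.2° A.
Step 7 — Complex power: S = V·I* = 4.77 + j1.342 VA.
Step 8 — Real power: P = Re(S) = 4.77 W.
Step 9 — Reactive power: Q = Im(S) = 1.342 VAR.
Step 10 — Apparent power: |S| = 4.955 VA.
Step 11 — Power factor: PF = P/|S| = 0.9627 (lagging).

(a) P = 4.77 W  (b) Q = 1.342 VAR  (c) S = 4.955 VA  (d) PF = 0.9627 (lagging)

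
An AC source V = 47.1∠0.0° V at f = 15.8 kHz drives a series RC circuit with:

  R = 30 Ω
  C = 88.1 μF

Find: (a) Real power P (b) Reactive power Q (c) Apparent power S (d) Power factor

Step 1 — Angular frequency: ω = 2π·f = 2π·1.58e+04 = 9.927e+04 rad/s.
Step 2 — Component impedances:
  R: Z = R = 30 Ω
  C: Z = 1/(jωC) = -j/(ω·C) = 0 - j0.1143 Ω
Step 3 — Series combination: Z_total = R + C = 30 - j0.1143 Ω = 30∠-0.2° Ω.
Step 4 — Source phasor: V = 47.1∠0.0° V = 47.1 V.
Step 5 — Current: I = V / Z = 1.57 + j0.005984 A = 1.57∠0.2° A.
Step 6 — Complex power: S = V·I* = 73.95 - j0.2818 VA.
Step 7 — Real power: P = Re(S) = 73.95 W.
Step 8 — Reactive power: Q = Im(S) = -0.2818 VAR.
Step 9 — Apparent power: |S| = 73.95 VA.
Step 10 — Power factor: PF = P/|S| = 1 (leading).

(a) P = 73.95 W  (b) Q = -0.2818 VAR  (c) S = 73.95 VA  (d) PF = 1 (leading)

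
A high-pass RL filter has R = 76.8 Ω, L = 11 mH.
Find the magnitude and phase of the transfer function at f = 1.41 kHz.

Step 1 — Angular frequency: ω = 2π·1410 = 8859 rad/s.
Step 2 — Transfer function: H(jω) = jωL/(R + jωL).
Step 3 — Numerator jωL = j·97.45; denominator R + jωL = 76.8 + j97.45.
Step 4 — H = 0.6169 + j0.4861.
Step 5 — Magnitude: |H| = 0.7854 (-2.1 dB); phase: φ = 38.2°.

|H| = 0.7854 (-2.1 dB), φ = 38.2°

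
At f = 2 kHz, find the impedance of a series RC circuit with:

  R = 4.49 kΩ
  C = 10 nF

Step 1 — Angular frequency: ω = 2π·f = 2π·2000 = 1.257e+04 rad/s.
Step 2 — Component impedances:
  R: Z = R = 4490 Ω
  C: Z = 1/(jωC) = -j/(ω·C) = 0 - j7958 Ω
Step 3 — Series combination: Z_total = R + C = 4490 - j7958 Ω = 9137∠-60.6° Ω.

Z = 4490 - j7958 Ω = 9137∠-60.6° Ω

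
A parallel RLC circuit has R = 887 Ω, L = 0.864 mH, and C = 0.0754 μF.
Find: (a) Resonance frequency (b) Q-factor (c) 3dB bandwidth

Step 1 — Resonance: ω₀ = 1/√(LC) = 1/√(0.000864·7.54e-08) = 1.239e+05 rad/s.
Step 2 — f₀ = ω₀/(2π) = 1.972e+04 Hz.
Step 3 — Parallel Q: Q = R/(ω₀L) = 887/(1.239e+05·0.000864) = 8.286.
Step 4 — Bandwidth: Δω = ω₀/Q = 1.495e+04 rad/s; BW = Δω/(2π) = 2380 Hz.

(a) f₀ = 1.972e+04 Hz  (b) Q = 8.286  (c) BW = 2380 Hz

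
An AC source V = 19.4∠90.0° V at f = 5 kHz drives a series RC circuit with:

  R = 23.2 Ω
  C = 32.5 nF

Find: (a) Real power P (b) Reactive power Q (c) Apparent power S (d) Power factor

Step 1 — Angular frequency: ω = 2π·f = 2π·5000 = 3.142e+04 rad/s.
Step 2 — Component impedances:
  R: Z = R = 23.2 Ω
  C: Z = 1/(jωC) = -j/(ω·C) = 0 - j979.4 Ω
Step 3 — Series combination: Z_total = R + C = 23.2 - j979.4 Ω = 979.7∠-88.6° Ω.
Step 4 — Source phasor: V = 19.4∠90.0° V = 0 + j19.4 V.
Step 5 — Current: I = V / Z = -0.0198 + j0.0004689 A = 0.0198∠178.6° A.
Step 6 — Complex power: S = V·I* = 0.009097 - j0.3841 VA.
Step 7 — Real power: P = Re(S) = 0.009097 W.
Step 8 — Reactive power: Q = Im(S) = -0.3841 VAR.
Step 9 — Apparent power: |S| = 0.3842 VA.
Step 10 — Power factor: PF = P/|S| = 0.02368 (leading).

(a) P = 0.009097 W  (b) Q = -0.3841 VAR  (c) S = 0.3842 VA  (d) PF = 0.02368 (leading)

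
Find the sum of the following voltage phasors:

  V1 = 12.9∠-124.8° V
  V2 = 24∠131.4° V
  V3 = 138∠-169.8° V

Step 1 — Convert each phasor to rectangular form:
  V1 = 12.9·(cos(-124.8°) + j·sin(-124.8°)) = -7.362 - j10.59 V
  V2 = 24·(cos(131.4°) + j·sin(131.4°)) = -15.87 + j18 V
  V3 = 138·(cos(-169.8°) + j·sin(-169.8°)) = -135.8 - j24.44 V
Step 2 — Sum components: V_total = -159.1 - j17.03 V.
Step 3 — Convert to polar: |V_total| = 160 V, ∠V_total = -173.9°.

V_total = 160∠-173.9° V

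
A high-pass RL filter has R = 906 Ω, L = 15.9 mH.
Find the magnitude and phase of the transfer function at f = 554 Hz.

Step 1 — Angular frequency: ω = 2π·554 = 3481 rad/s.
Step 2 — Transfer function: H(jω) = jωL/(R + jωL).
Step 3 — Numerator jωL = j·55.35; denominator R + jωL = 906 + j55.35.
Step 4 — H = 0.003718 + j0.06086.
Step 5 — Magnitude: |H| = 0.06097 (-24.3 dB); phase: φ = 86.5°.

|H| = 0.06097 (-24.3 dB), φ = 86.5°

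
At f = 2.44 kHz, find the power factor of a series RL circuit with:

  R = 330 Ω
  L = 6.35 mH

Step 1 — Angular frequency: ω = 2π·f = 2π·2440 = 1.533e+04 rad/s.
Step 2 — Component impedances:
  R: Z = R = 330 Ω
  L: Z = jωL = j·1.533e+04·0.00635 = 0 + j97.35 Ω
Step 3 — Series combination: Z_total = R + L = 330 + j97.35 Ω = 344.1∠16.4° Ω.
Step 4 — Power factor: PF = cos(φ) = Re(Z)/|Z| = 330/344.06 = 0.9591.
Step 5 — Type: Im(Z) = 97.35 ⇒ lagging (phase φ = 16.4°).

PF = 0.9591 (lagging, φ = 16.4°)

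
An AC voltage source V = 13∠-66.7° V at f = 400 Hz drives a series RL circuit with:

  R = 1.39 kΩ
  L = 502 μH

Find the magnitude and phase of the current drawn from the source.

Step 1 — Angular frequency: ω = 2π·f = 2π·400 = 2513 rad/s.
Step 2 — Component impedances:
  R: Z = R = 1390 Ω
  L: Z = jωL = j·2513·0.000502 = 0 + j1.262 Ω
Step 3 — Series combination: Z_total = R + L = 1390 + j1.262 Ω = 1390∠0.1° Ω.
Step 4 — Source phasor: V = 13∠-66.7° V = 5.142 - j11.94 V.
Step 5 — Ohm's law: I = V / Z_total = (5.142 - j11.94) / (1390 + j1.262) = 0.003692 - j0.008593 A.
Step 6 — Convert to polar: |I| = 0.009353 A, ∠I = -66.8°.

I = 0.009353∠-66.8° A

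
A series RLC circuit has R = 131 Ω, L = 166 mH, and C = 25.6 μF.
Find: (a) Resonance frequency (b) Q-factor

Step 1 — Resonance condition Im(Z)=0 gives ω₀ = 1/√(LC).
Step 2 — ω₀ = 1/√(0.166·2.56e-05) = 485.1 rad/s.
Step 3 — f₀ = ω₀/(2π) = 77.21 Hz.
Step 4 — Series Q: Q = ω₀L/R = 485.1·0.166/131 = 0.6147.

(a) f₀ = 77.21 Hz  (b) Q = 0.6147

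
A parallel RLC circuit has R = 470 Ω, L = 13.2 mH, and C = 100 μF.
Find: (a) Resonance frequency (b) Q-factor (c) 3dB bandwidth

Step 1 — Resonance: ω₀ = 1/√(LC) = 1/√(0.0132·0.0001) = 870.4 rad/s.
Step 2 — f₀ = ω₀/(2π) = 138.5 Hz.
Step 3 — Parallel Q: Q = R/(ω₀L) = 470/(870.4·0.0132) = 40.91.
Step 4 — Bandwidth: Δω = ω₀/Q = 21.28 rad/s; BW = Δω/(2π) = 3.386 Hz.

(a) f₀ = 138.5 Hz  (b) Q = 40.91  (c) BW = 3.386 Hz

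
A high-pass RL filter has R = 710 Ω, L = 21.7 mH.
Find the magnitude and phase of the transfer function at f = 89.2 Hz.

Step 1 — Angular frequency: ω = 2π·89.2 = 560.5 rad/s.
Step 2 — Transfer function: H(jω) = jωL/(R + jωL).
Step 3 — Numerator jωL = j·12.16; denominator R + jωL = 710 + j12.16.
Step 4 — H = 0.0002933 + j0.01712.
Step 5 — Magnitude: |H| = 0.01713 (-35.3 dB); phase: φ = 89.0°.

|H| = 0.01713 (-35.3 dB), φ = 89.0°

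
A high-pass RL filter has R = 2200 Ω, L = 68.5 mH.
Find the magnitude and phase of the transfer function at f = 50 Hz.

Step 1 — Angular frequency: ω = 2π·50 = 314.2 rad/s.
Step 2 — Transfer function: H(jω) = jωL/(R + jωL).
Step 3 — Numerator jωL = j·21.52; denominator R + jωL = 2200 + j21.52.
Step 4 — H = 9.567e-05 + j0.009781.
Step 5 — Magnitude: |H| = 0.009781 (-40.2 dB); phase: φ = 89.4°.

|H| = 0.009781 (-40.2 dB), φ = 89.4°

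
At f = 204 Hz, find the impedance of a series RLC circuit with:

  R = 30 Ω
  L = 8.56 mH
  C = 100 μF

Step 1 — Angular frequency: ω = 2π·f = 2π·204 = 1282 rad/s.
Step 2 — Component impedances:
  R: Z = R = 30 Ω
  L: Z = jωL = j·1282·0.00856 = 0 + j10.97 Ω
  C: Z = 1/(jωC) = -j/(ω·C) = 0 - j7.802 Ω
Step 3 — Series combination: Z_total = R + L + C = 30 + j3.17 Ω = 30.17∠6.0° Ω.

Z = 30 + j3.17 Ω = 30.17∠6.0° Ω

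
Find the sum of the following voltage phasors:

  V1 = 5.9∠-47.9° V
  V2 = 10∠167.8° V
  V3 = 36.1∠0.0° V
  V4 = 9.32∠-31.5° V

Step 1 — Convert each phasor to rectangular form:
  V1 = 5.9·(cos(-47.9°) + j·sin(-47.9°)) = 3.956 - j4.378 V
  V2 = 10·(cos(167.8°) + j·sin(167.8°)) = -9.774 + j2.113 V
  V3 = 36.1·(cos(0.0°) + j·sin(0.0°)) = 36.1 V
  V4 = 9.32·(cos(-31.5°) + j·sin(-31.5°)) = 7.947 - j4.87 V
Step 2 — Sum components: V_total = 38.23 - j7.134 V.
Step 3 — Convert to polar: |V_total| = 38.89 V, ∠V_total = -10.6°.

V_total = 38.89∠-10.6° V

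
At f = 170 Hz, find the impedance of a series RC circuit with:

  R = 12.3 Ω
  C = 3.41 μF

Step 1 — Angular frequency: ω = 2π·f = 2π·170 = 1068 rad/s.
Step 2 — Component impedances:
  R: Z = R = 12.3 Ω
  C: Z = 1/(jωC) = -j/(ω·C) = 0 - j274.5 Ω
Step 3 — Series combination: Z_total = R + C = 12.3 - j274.5 Ω = 274.8∠-87.4° Ω.

Z = 12.3 - j274.5 Ω = 274.8∠-87.4° Ω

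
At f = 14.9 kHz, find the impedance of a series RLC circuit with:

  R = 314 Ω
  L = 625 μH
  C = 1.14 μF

Step 1 — Angular frequency: ω = 2π·f = 2π·1.49e+04 = 9.362e+04 rad/s.
Step 2 — Component impedances:
  R: Z = R = 314 Ω
  L: Z = jωL = j·9.362e+04·0.000625 = 0 + j58.51 Ω
  C: Z = 1/(jωC) = -j/(ω·C) = 0 - j9.37 Ω
Step 3 — Series combination: Z_total = R + L + C = 314 + j49.14 Ω = 317.8∠8.9° Ω.

Z = 314 + j49.14 Ω = 317.8∠8.9° Ω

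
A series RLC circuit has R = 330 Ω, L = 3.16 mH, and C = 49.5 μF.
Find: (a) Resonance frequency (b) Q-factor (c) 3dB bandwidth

Step 1 — Resonance condition Im(Z)=0 gives ω₀ = 1/√(LC).
Step 2 — ω₀ = 1/√(0.00316·4.95e-05) = 2528 rad/s.
Step 3 — f₀ = ω₀/(2π) = 402.4 Hz.
Step 4 — Series Q: Q = ω₀L/R = 2528·0.00316/330 = 0.02421.
Step 5 — 3dB bandwidth: Δω = ω₀/Q = 1.044e+05 rad/s; BW = Δω/(2π) = 1.662e+04 Hz.

(a) f₀ = 402.4 Hz  (b) Q = 0.02421  (c) BW = 1.662e+04 Hz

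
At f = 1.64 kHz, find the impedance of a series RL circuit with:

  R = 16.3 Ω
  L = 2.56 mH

Step 1 — Angular frequency: ω = 2π·f = 2π·1640 = 1.03e+04 rad/s.
Step 2 — Component impedances:
  R: Z = R = 16.3 Ω
  L: Z = jωL = j·1.03e+04·0.00256 = 0 + j26.38 Ω
Step 3 — Series combination: Z_total = R + L = 16.3 + j26.38 Ω = 31.01∠58.3° Ω.

Z = 16.3 + j26.38 Ω = 31.01∠58.3° Ω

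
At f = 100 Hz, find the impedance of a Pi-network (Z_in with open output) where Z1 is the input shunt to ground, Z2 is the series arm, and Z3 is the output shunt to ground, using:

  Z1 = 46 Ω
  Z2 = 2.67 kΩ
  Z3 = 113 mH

Step 1 — Angular frequency: ω = 2π·f = 2π·100 = 628.3 rad/s.
Step 2 — Component impedances:
  Z1: Z = R = 46 Ω
  Z2: Z = R = 2670 Ω
  Z3: Z = jωL = j·628.3·0.113 = 0 + j71 Ω
Step 3 — With open output, the series arm Z2 and the output shunt Z3 appear in series to ground: Z2 + Z3 = 2670 + j71 Ω.
Step 4 — Parallel with input shunt Z1: Z_in = Z1 || (Z2 + Z3) = 45.22 + j0.02035 Ω = 45.22∠0.0° Ω.

Z = 45.22 + j0.02035 Ω = 45.22∠0.0° Ω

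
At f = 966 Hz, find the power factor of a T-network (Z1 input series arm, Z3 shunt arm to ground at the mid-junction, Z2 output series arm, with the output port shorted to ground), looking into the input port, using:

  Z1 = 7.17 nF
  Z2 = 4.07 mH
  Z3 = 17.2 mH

Step 1 — Angular frequency: ω = 2π·f = 2π·966 = 6070 rad/s.
Step 2 — Component impedances:
  Z1: Z = 1/(jωC) = -j/(ω·C) = 0 - j2.298e+04 Ω
  Z2: Z = jωL = j·6070·0.00407 = 0 + j24.7 Ω
  Z3: Z = jωL = j·6070·0.0172 = 0 + j104.4 Ω
Step 3 — With the output port shorted to ground, the output series arm Z2 runs from the junction to ground; the shunt arm Z3 also runs from the junction to ground. They appear in parallel: Z3 || Z2 = 0 + j19.98 Ω.
Step 4 — Series with input arm Z1: Z_in = Z1 + (Z3 || Z2) = 0 - j2.296e+04 Ω = 2.296e+04∠-90.0° Ω.
Step 5 — Power factor: PF = cos(φ) = Re(Z)/|Z| = 0/2.296e+04 = 0.
Step 6 — Type: Im(Z) = -2.296e+04 ⇒ leading (phase φ = -90.0°).

PF = 0 (leading, φ = -90.0°)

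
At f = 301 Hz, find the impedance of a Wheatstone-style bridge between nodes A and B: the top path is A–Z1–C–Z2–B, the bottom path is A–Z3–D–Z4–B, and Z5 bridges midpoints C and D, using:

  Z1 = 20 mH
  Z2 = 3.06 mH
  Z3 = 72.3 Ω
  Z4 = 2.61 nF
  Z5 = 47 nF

Step 1 — Angular frequency: ω = 2π·f = 2π·301 = 1891 rad/s.
Step 2 — Component impedances:
  Z1: Z = jωL = j·1891·0.02 = 0 + j37.82 Ω
  Z2: Z = jωL = j·1891·0.00306 = 0 + j5.787 Ω
  Z3: Z = R = 72.3 Ω
  Z4: Z = 1/(jωC) = -j/(ω·C) = 0 - j2.026e+05 Ω
  Z5: Z = 1/(jωC) = -j/(ω·C) = 0 - j1.125e+04 Ω
Step 3 — Bridge requires nodal analysis (the Z5 bridge couples midpoints C and D, so the two paths cannot be reduced to a simple series/parallel combination). Setting node B to ground and injecting 1 A at node A, the 3-node admittance system at A, C, D solves to V_A = Z_AB = 0.0009319 + j43.75 Ω = 43.75∠90.0° Ω.

Z = 0.0009319 + j43.75 Ω = 43.75∠90.0° Ω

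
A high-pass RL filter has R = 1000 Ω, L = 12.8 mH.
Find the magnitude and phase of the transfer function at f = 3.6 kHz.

Step 1 — Angular frequency: ω = 2π·3600 = 2.262e+04 rad/s.
Step 2 — Transfer function: H(jω) = jωL/(R + jωL).
Step 3 — Numerator jωL = j·289.5; denominator R + jωL = 1000 + j289.5.
Step 4 — H = 0.07734 + j0.2671.
Step 5 — Magnitude: |H| = 0.2781 (-11.1 dB); phase: φ = 73.9°.

|H| = 0.2781 (-11.1 dB), φ = 73.9°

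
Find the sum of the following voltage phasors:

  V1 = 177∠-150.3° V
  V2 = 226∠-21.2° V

Step 1 — Convert each phasor to rectangular form:
  V1 = 177·(cos(-150.3°) + j·sin(-150.3°)) = -153.7 - j87.7 V
  V2 = 226·(cos(-21.2°) + j·sin(-21.2°)) = 210.7 - j81.73 V
Step 2 — Sum components: V_total = 56.96 - j169.4 V.
Step 3 — Convert to polar: |V_total| = 178.7 V, ∠V_total = -71.4°.

V_total = 178.7∠-71.4° V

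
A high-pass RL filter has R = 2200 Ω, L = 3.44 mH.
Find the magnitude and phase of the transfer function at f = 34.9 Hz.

Step 1 — Angular frequency: ω = 2π·34.9 = 219.3 rad/s.
Step 2 — Transfer function: H(jω) = jωL/(R + jωL).
Step 3 — Numerator jωL = j·0.7543; denominator R + jωL = 2200 + j0.7543.
Step 4 — H = 1.176e-07 + j0.0003429.
Step 5 — Magnitude: |H| = 0.0003429 (-69.3 dB); phase: φ = 90.0°.

|H| = 0.0003429 (-69.3 dB), φ = 90.0°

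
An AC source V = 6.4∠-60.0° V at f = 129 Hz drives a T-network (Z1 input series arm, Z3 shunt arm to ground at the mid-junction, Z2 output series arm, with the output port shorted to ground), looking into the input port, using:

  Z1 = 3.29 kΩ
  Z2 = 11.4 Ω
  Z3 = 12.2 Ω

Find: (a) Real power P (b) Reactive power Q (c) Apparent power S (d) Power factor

Step 1 — Angular frequency: ω = 2π·f = 2π·129 = 810.5 rad/s.
Step 2 — Component impedances:
  Z1: Z = R = 3290 Ω
  Z2: Z = R = 11.4 Ω
  Z3: Z = R = 12.2 Ω
Step 3 — With the output port shorted to ground, the output series arm Z2 runs from the junction to ground; the shunt arm Z3 also runs from the junction to ground. They appear in parallel: Z3 || Z2 = 5.893 Ω.
Step 4 — Series with input arm Z1: Z_in = Z1 + (Z3 || Z2) = 3296 Ω = 3296∠0.0° Ω.
Step 5 — Source phasor: V = 6.4∠-60.0° V = 3.2 - j5.543 V.
Step 6 — Current: I = V / Z = 0.0009709 - j0.001682 A = 0.001942∠-60.0° A.
Step 7 — Complex power: S = V·I* = 0.01243 VA.
Step 8 — Real power: P = Re(S) = 0.01243 W.
Step 9 — Reactive power: Q = Im(S) = 0 VAR.
Step 10 — Apparent power: |S| = 0.01243 VA.
Step 11 — Power factor: PF = P/|S| = 1 (unity).

(a) P = 0.01243 W  (b) Q = 0 VAR  (c) S = 0.01243 VA  (d) PF = 1 (unity)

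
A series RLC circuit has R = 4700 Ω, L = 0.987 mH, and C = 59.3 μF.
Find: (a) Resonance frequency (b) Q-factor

Step 1 — Resonance condition Im(Z)=0 gives ω₀ = 1/√(LC).
Step 2 — ω₀ = 1/√(0.000987·5.93e-05) = 4133 rad/s.
Step 3 — f₀ = ω₀/(2π) = 657.9 Hz.
Step 4 — Series Q: Q = ω₀L/R = 4133·0.000987/4700 = 0.000868.

(a) f₀ = 657.9 Hz  (b) Q = 0.000868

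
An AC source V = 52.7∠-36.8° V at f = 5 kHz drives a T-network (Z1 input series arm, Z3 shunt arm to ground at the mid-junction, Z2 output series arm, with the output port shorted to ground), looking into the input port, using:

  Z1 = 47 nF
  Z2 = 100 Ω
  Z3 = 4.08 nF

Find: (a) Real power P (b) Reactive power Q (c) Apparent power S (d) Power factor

Step 1 — Angular frequency: ω = 2π·f = 2π·5000 = 3.142e+04 rad/s.
Step 2 — Component impedances:
  Z1: Z = 1/(jωC) = -j/(ω·C) = 0 - j677.3 Ω
  Z2: Z = R = 100 Ω
  Z3: Z = 1/(jωC) = -j/(ω·C) = 0 - j7802 Ω
Step 3 — With the output port shorted to ground, the output series arm Z2 runs from the junction to ground; the shunt arm Z3 also runs from the junction to ground. They appear in parallel: Z3 || Z2 = 99.98 - j1.282 Ω.
Step 4 — Series with input arm Z1: Z_in = Z1 + (Z3 || Z2) = 99.98 - j678.5 Ω = 685.9∠-81.6° Ω.
Step 5 — Source phasor: V = 52.7∠-36.8° V = 42.2 - j31.57 V.
Step 6 — Current: I = V / Z = 0.0545 + j0.05416 A = 0.07684∠44.8° A.
Step 7 — Complex power: S = V·I* = 0.5903 - j4.006 VA.
Step 8 — Real power: P = Re(S) = 0.5903 W.
Step 9 — Reactive power: Q = Im(S) = -4.006 VAR.
Step 10 — Apparent power: |S| = 4.049 VA.
Step 11 — Power factor: PF = P/|S| = 0.1458 (leading).

(a) P = 0.5903 W  (b) Q = -4.006 VAR  (c) S = 4.049 VA  (d) PF = 0.1458 (leading)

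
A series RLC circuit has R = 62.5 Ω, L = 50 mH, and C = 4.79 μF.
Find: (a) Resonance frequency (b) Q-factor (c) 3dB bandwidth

Step 1 — Resonance condition Im(Z)=0 gives ω₀ = 1/√(LC).
Step 2 — ω₀ = 1/√(0.05·4.79e-06) = 2043 rad/s.
Step 3 — f₀ = ω₀/(2π) = 325.2 Hz.
Step 4 — Series Q: Q = ω₀L/R = 2043·0.05/62.5 = 1.635.
Step 5 — 3dB bandwidth: Δω = ω₀/Q = 1250 rad/s; BW = Δω/(2π) = 198.9 Hz.

(a) f₀ = 325.2 Hz  (b) Q = 1.635  (c) BW = 198.9 Hz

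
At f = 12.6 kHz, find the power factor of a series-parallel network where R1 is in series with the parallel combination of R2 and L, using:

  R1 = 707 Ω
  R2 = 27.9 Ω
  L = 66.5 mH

Step 1 — Angular frequency: ω = 2π·f = 2π·1.26e+04 = 7.917e+04 rad/s.
Step 2 — Component impedances:
  R1: Z = R = 707 Ω
  R2: Z = R = 27.9 Ω
  L: Z = jωL = j·7.917e+04·0.0665 = 0 + j5265 Ω
Step 3 — Parallel branch: R2 || L = 1/(1/R2 + 1/L) = 27.9 + j0.1479 Ω.
Step 4 — Series with R1: Z_total = R1 + (R2 || L) = 734.9 + j0.1479 Ω = 734.9∠0.0° Ω.
Step 5 — Power factor: PF = cos(φ) = Re(Z)/|Z| = 734.9/734.9 = 1.
Step 6 — Type: Im(Z) = 0.1479 ⇒ lagging (phase φ = 0.0°).

PF = 1 (lagging, φ = 0.0°)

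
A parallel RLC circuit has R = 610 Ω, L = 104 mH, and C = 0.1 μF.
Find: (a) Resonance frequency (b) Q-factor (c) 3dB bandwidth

Step 1 — Resonance: ω₀ = 1/√(LC) = 1/√(0.104·1e-07) = 9806 rad/s.
Step 2 — f₀ = ω₀/(2π) = 1561 Hz.
Step 3 — Parallel Q: Q = R/(ω₀L) = 610/(9806·0.104) = 0.5982.
Step 4 — Bandwidth: Δω = ω₀/Q = 1.639e+04 rad/s; BW = Δω/(2π) = 2609 Hz.

(a) f₀ = 1561 Hz  (b) Q = 0.5982  (c) BW = 2609 Hz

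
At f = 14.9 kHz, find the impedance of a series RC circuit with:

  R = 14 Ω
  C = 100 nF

Step 1 — Angular frequency: ω = 2π·f = 2π·1.49e+04 = 9.362e+04 rad/s.
Step 2 — Component impedances:
  R: Z = R = 14 Ω
  C: Z = 1/(jωC) = -j/(ω·C) = 0 - j106.8 Ω
Step 3 — Series combination: Z_total = R + C = 14 - j106.8 Ω = 107.7∠-82.5° Ω.

Z = 14 - j106.8 Ω = 107.7∠-82.5° Ω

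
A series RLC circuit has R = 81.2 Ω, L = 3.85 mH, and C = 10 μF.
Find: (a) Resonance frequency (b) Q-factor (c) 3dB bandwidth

Step 1 — Resonance condition Im(Z)=0 gives ω₀ = 1/√(LC).
Step 2 — ω₀ = 1/√(0.00385·1e-05) = 5096 rad/s.
Step 3 — f₀ = ω₀/(2π) = 811.1 Hz.
Step 4 — Series Q: Q = ω₀L/R = 5096·0.00385/81.2 = 0.2416.
Step 5 — 3dB bandwidth: Δω = ω₀/Q = 2.109e+04 rad/s; BW = Δω/(2π) = 3357 Hz.

(a) f₀ = 811.1 Hz  (b) Q = 0.2416  (c) BW = 3357 Hz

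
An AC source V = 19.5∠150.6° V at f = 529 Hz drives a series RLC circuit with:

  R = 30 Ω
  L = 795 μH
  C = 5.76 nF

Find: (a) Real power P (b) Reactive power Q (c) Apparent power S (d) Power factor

Step 1 — Angular frequency: ω = 2π·f = 2π·529 = 3324 rad/s.
Step 2 — Component impedances:
  R: Z = R = 30 Ω
  L: Z = jωL = j·3324·0.000795 = 0 + j2.642 Ω
  C: Z = 1/(jωC) = -j/(ω·C) = 0 - j5.223e+04 Ω
Step 3 — Series combination: Z_total = R + L + C = 30 - j5.223e+04 Ω = 5.223e+04∠-90.0° Ω.
Step 4 — Source phasor: V = 19.5∠150.6° V = -16.99 + j9.573 V.
Step 5 — Current: I = V / Z = -0.0001835 - j0.0003252 A = 0.0003733∠-119.4° A.
Step 6 — Complex power: S = V·I* = 4.182e-06 - j0.00728 VA.
Step 7 — Real power: P = Re(S) = 4.182e-06 W.
Step 8 — Reactive power: Q = Im(S) = -0.00728 VAR.
Step 9 — Apparent power: |S| = 0.00728 VA.
Step 10 — Power factor: PF = P/|S| = 0.0005744 (leading).

(a) P = 4.182e-06 W  (b) Q = -0.00728 VAR  (c) S = 0.00728 VA  (d) PF = 0.0005744 (leading)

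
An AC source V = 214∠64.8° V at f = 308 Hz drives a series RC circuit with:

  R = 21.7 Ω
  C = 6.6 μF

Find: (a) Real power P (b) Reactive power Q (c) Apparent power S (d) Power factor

Step 1 — Angular frequency: ω = 2π·f = 2π·308 = 1935 rad/s.
Step 2 — Component impedances:
  R: Z = R = 21.7 Ω
  C: Z = 1/(jωC) = -j/(ω·C) = 0 - j78.29 Ω
Step 3 — Series combination: Z_total = R + C = 21.7 - j78.29 Ω = 81.25∠-74.5° Ω.
Step 4 — Source phasor: V = 214∠64.8° V = 91.12 + j193.6 V.
Step 5 — Current: I = V / Z = -1.997 + j1.717 A = 2.634∠139.3° A.
Step 6 — Complex power: S = V·I* = 150.6 - j543.2 VA.
Step 7 — Real power: P = Re(S) = 150.6 W.
Step 8 — Reactive power: Q = Im(S) = -543.2 VAR.
Step 9 — Apparent power: |S| = 563.7 VA.
Step 10 — Power factor: PF = P/|S| = 0.2671 (leading).

(a) P = 150.6 W  (b) Q = -543.2 VAR  (c) S = 563.7 VA  (d) PF = 0.2671 (leading)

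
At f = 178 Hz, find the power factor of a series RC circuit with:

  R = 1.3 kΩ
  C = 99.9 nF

Step 1 — Angular frequency: ω = 2π·f = 2π·178 = 1118 rad/s.
Step 2 — Component impedances:
  R: Z = R = 1300 Ω
  C: Z = 1/(jωC) = -j/(ω·C) = 0 - j8950 Ω
Step 3 — Series combination: Z_total = R + C = 1300 - j8950 Ω = 9044∠-81.7° Ω.
Step 4 — Power factor: PF = cos(φ) = Re(Z)/|Z| = 1300/9044 = 0.1437.
Step 5 — Type: Im(Z) = -8950 ⇒ leading (phase φ = -81.7°).

PF = 0.1437 (leading, φ = -81.7°)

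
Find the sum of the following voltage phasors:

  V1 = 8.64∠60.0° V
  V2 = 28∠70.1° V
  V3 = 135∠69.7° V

Step 1 — Convert each phasor to rectangular form:
  V1 = 8.64·(cos(60.0°) + j·sin(60.0°)) = 4.32 + j7.482 V
  V2 = 28·(cos(70.1°) + j·sin(70.1°)) = 9.531 + j26.33 V
  V3 = 135·(cos(69.7°) + j·sin(69.7°)) = 46.84 + j126.6 V
Step 2 — Sum components: V_total = 60.69 + j160.4 V.
Step 3 — Convert to polar: |V_total| = 171.5 V, ∠V_total = 69.3°.

V_total = 171.5∠69.3° V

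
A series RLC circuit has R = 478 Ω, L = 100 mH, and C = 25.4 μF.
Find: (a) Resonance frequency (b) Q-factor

Step 1 — Resonance condition Im(Z)=0 gives ω₀ = 1/√(LC).
Step 2 — ω₀ = 1/√(0.1·2.54e-05) = 627.5 rad/s.
Step 3 — f₀ = ω₀/(2π) = 99.86 Hz.
Step 4 — Series Q: Q = ω₀L/R = 627.5·0.1/478 = 0.1313.

(a) f₀ = 99.86 Hz  (b) Q = 0.1313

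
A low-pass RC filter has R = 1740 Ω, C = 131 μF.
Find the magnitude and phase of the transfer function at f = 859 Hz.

Step 1 — Angular frequency: ω = 2π·859 = 5397 rad/s.
Step 2 — Transfer function: H(jω) = 1/(1 + jωRC).
Step 3 — Denominator: 1 + jωRC = 1 + j·5397·1740·0.000131 = 1 + j1230.
Step 4 — H = 6.607e-07 - j0.0008128.
Step 5 — Magnitude: |H| = 0.0008128 (-61.8 dB); phase: φ = -90.0°.

|H| = 0.0008128 (-61.8 dB), φ = -90.0°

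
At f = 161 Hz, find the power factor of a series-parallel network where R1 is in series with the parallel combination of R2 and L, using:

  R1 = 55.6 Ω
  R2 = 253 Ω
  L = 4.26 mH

Step 1 — Angular frequency: ω = 2π·f = 2π·161 = 1012 rad/s.
Step 2 — Component impedances:
  R1: Z = R = 55.6 Ω
  R2: Z = R = 253 Ω
  L: Z = jωL = j·1012·0.00426 = 0 + j4.309 Ω
Step 3 — Parallel branch: R2 || L = 1/(1/R2 + 1/L) = 0.07338 + j4.308 Ω.
Step 4 — Series with R1: Z_total = R1 + (R2 || L) = 55.67 + j4.308 Ω = 55.84∠4.4° Ω.
Step 5 — Power factor: PF = cos(φ) = Re(Z)/|Z| = 55.67/55.84 = 0.997.
Step 6 — Type: Im(Z) = 4.308 ⇒ lagging (phase φ = 4.4°).

PF = 0.997 (lagging, φ = 4.4°)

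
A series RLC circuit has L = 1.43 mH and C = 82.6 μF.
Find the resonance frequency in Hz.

Step 1 — Resonance condition Im(Z)=0 gives ω₀ = 1/√(LC).
Step 2 — ω₀ = 1/√(0.00143·8.26e-05) = 2910 rad/s.
Step 3 — f₀ = ω₀/(2π) = 463.1 Hz.

f₀ = 463.1 Hz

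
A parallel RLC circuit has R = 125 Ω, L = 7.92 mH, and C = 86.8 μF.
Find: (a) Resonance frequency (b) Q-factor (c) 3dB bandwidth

Step 1 — Resonance: ω₀ = 1/√(LC) = 1/√(0.00792·8.68e-05) = 1206 rad/s.
Step 2 — f₀ = ω₀/(2π) = 192 Hz.
Step 3 — Parallel Q: Q = R/(ω₀L) = 125/(1206·0.00792) = 13.09.
Step 4 — Bandwidth: Δω = ω₀/Q = 92.17 rad/s; BW = Δω/(2π) = 14.67 Hz.

(a) f₀ = 192 Hz  (b) Q = 13.09  (c) BW = 14.67 Hz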